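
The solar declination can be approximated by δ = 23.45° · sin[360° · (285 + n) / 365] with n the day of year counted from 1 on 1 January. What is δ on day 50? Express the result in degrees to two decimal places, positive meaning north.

-11.58°

360 × (285 + 50) / 365 = 330.411°; sin(330.411°) = -0.4938.
δ = 23.45 × -0.4938 = -11.580° ≈ -11.58°.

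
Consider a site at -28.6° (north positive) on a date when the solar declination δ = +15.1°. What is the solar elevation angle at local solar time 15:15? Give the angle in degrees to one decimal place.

Hour angle H = 15° × (15.25 − 12) = 48.75°.
cos θ_z = sin(-28.6°) sin(15.1°) + cos(-28.6°) cos(15.1°) cos(48.75°) = -0.1247 + 0.5589 = 0.4342.
θ_z = arccos(0.4342) = 64.27°, so the elevation is 90° − 64.27° = 25.73°.

25.7°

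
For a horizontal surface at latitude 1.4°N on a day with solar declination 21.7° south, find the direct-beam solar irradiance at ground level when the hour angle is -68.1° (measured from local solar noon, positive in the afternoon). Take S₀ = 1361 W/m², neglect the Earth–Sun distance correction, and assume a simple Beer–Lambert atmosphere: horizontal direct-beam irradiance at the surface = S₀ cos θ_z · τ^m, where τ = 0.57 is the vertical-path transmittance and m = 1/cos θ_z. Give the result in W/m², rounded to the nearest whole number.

87 W/m²

cos θ_z = sin(1.4°) sin(-21.7°) + cos(1.4°) cos(-21.7°) cos(-68.10°) = -0.0090 + 0.3465 = 0.3375.
Air mass m = 1/cos θ_z = 1/0.3375 = 2.963; τ^m = 0.57^2.963 = 0.1891.
Surface direct beam = 1361 × 0.3375 × 0.1891 = 86.86 W/m².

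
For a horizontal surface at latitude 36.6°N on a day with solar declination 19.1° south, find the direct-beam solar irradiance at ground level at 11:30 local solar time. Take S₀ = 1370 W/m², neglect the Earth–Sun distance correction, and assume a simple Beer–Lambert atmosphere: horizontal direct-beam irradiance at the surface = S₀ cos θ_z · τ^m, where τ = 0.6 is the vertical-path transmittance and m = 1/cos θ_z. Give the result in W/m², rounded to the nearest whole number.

305 W/m²

Hour angle H = 15° × (11.5 − 12) = -7.50°.
With φ = 36.6°, δ = -19.1°, H = -7.50°: sin φ sin δ = -0.1951, cos φ cos δ cos H = 0.7521, so cos θ_z = 0.5570.
Air mass m = 1/cos θ_z = 1/0.5570 = 1.795; τ^m = 0.6^1.795 = 0.3997.
Surface direct beam = 1370 × 0.5570 × 0.3997 = 305.01 W/m².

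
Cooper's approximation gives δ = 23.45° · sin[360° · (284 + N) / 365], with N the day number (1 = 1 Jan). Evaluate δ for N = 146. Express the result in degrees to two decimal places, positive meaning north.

+21.10°

360 × (284 + 146) / 365 = 424.110°; sin(424.110°) = 0.8996.
δ = 23.45 × 0.8996 = 21.096° ≈ +21.10°.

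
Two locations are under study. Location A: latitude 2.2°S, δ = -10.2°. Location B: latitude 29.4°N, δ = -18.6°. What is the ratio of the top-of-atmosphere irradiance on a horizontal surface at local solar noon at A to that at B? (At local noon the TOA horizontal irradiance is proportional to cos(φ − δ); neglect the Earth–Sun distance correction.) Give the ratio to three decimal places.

A: cos θ_z = cos(-2.2° − (-10.2°)) = 0.9903.
B: cos θ_z = cos(29.4° − (-18.6°)) = 0.6691.
Ratio A/B = 0.9903 / 0.6691 = 1.4800.

1.480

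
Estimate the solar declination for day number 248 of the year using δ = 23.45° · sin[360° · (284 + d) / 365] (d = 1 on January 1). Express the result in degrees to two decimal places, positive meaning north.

+6.18°

360 × (284 + 248) / 365 = 524.712°; sin(524.712°) = 0.2637.
δ = 23.45 × 0.2637 = 6.184° ≈ +6.18°.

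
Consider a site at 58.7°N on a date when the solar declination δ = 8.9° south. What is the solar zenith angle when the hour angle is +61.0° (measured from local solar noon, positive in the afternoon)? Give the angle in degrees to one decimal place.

83.3°

cos θ_z = sin(58.7°) sin(-8.9°) + cos(58.7°) cos(-8.9°) cos(61.00°) = -0.1322 + 0.2488 = 0.1166.
θ_z = arccos(0.1166) = 83.30°.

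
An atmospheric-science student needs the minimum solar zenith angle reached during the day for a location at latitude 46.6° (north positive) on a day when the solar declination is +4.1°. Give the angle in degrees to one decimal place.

42.5°

At local solar noon the hour angle is zero, so the zenith angle is |φ − δ| = |46.6° − (4.1°)| = 42.5°.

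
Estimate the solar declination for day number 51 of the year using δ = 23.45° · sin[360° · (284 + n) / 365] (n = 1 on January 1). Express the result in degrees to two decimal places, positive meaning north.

360 × (284 + 51) / 365 = 330.411°; sin(330.411°) = -0.4938.
δ = 23.45 × -0.4938 = -11.580° ≈ -11.58°.

-11.58°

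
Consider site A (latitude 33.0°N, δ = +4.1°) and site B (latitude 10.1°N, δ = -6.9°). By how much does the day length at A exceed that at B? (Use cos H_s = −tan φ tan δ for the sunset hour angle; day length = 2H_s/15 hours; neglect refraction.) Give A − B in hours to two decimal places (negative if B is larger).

A: H_s = arccos(−tan 33.0° · tan 4.1°) = 92.67°, so 2H_s/15 = 12.3560 h.
B: H_s = arccos(−tan 10.1° · tan -6.9°) = 88.76°, so 2H_s/15 = 11.8347 h.
A − B = 12.3560 − 11.8347 = 0.5213 h.

+0.52 h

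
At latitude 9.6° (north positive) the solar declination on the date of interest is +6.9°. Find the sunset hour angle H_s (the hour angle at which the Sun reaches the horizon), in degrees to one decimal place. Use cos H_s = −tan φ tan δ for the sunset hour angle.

The sunset hour angle satisfies cos H_s = −tan φ tan δ = -0.0205, giving H_s = 91.17°.

91.2°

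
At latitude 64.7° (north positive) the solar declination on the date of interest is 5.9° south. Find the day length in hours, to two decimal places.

10.32 hours

−tan φ tan δ = −(2.1155)(-0.1033) = 0.2185; H_s = arccos(0.2185) = 77.38°.
Day length = 2 H_s / 15° h⁻¹ = 154.76° / 15 = 10.317 h.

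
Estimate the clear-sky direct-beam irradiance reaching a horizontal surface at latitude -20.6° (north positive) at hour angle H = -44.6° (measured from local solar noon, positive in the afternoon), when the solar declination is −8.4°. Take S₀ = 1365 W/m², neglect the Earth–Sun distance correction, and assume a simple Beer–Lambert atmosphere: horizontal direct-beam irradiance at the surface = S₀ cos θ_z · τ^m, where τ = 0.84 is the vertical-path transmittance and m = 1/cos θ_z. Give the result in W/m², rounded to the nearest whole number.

759 W/m²

cos θ_z = sin φ sin δ + cos φ cos δ cos H = (-0.3518)(-0.1461) + (0.9361)(0.9893)(0.7120) = 0.7108.
Air mass m = 1/cos θ_z = 1/0.7108 = 1.407; τ^m = 0.84^1.407 = 0.7825.
Surface direct beam = 1365 × 0.7108 × 0.7825 = 759.21 W/m².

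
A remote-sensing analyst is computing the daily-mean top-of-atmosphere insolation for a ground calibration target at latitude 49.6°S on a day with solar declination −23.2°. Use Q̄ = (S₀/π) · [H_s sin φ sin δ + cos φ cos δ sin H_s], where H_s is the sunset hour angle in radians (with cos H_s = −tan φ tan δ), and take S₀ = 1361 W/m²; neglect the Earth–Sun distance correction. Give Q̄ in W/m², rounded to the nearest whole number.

496 W/m²

cos H_s = −tan(-49.6°) · tan(-23.2°) = -0.5036, so H_s = arccos(-0.5036) = 120.24°. In radians, H_s = 2.0986.
H_s sin φ sin δ = 2.0986 × -0.7615 × -0.3939 = 0.6295.
cos φ cos δ sin H_s = 0.6481 × 0.9191 × 0.8639 = 0.5146.
Q̄ = (1361/π) × (0.6295 + 0.5146) = 433.22 × 1.1441 = 495.65 W/m².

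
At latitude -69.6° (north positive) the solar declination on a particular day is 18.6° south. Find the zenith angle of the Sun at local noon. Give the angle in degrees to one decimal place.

At local solar noon the hour angle is zero, so the zenith angle is |φ − δ| = |-69.6° − (-18.6°)| = 51.0°.

51.0°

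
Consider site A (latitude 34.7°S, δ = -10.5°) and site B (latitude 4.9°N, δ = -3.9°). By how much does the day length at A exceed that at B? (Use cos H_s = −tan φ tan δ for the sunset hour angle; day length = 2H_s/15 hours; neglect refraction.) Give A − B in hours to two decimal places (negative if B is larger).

+1.03 h

A: H_s = arccos(−tan -34.7° · tan -10.5°) = 97.37°, so 2H_s/15 = 12.9827 h.
B: H_s = arccos(−tan 4.9° · tan -3.9°) = 89.67°, so 2H_s/15 = 11.9560 h.
A − B = 12.9827 − 11.9560 = 1.0267 h.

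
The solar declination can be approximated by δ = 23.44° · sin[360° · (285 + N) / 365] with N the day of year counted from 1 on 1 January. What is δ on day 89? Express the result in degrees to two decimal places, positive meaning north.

360 × (285 + 89) / 365 = 368.877°; sin(368.877°) = 0.1543.
δ = 23.44 × 0.1543 = 3.617° ≈ +3.62°.

+3.62°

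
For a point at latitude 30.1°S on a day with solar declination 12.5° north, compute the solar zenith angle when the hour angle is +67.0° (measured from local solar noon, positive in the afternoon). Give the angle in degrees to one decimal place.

cos θ_z = sin φ sin δ + cos φ cos δ cos H = (-0.5015)(0.2164) + (0.8652)(0.9763)(0.3907) = 0.2215.
θ_z = arccos(0.2215) = 77.20°.

77.2°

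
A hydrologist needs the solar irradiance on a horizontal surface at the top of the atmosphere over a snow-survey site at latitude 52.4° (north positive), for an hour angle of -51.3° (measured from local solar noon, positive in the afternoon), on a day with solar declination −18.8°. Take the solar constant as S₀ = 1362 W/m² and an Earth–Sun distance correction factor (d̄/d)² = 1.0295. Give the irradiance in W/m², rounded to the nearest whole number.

With φ = 52.4°, δ = -18.8°, H = -51.30°: sin φ sin δ = -0.2553, cos φ cos δ cos H = 0.3611, so cos θ_z = 0.1058.
Top-of-atmosphere irradiance = S₀ (d̄/d)² cos θ_z = 1362 × 1.0295 × 0.1058 = 148.35 W/m².

148 W/m²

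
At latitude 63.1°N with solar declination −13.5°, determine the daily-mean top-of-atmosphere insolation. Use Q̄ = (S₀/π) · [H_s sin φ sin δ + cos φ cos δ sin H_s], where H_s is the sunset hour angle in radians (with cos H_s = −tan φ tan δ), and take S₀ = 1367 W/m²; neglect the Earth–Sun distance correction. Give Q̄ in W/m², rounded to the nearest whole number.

71 W/m²

cos H_s = −tan(63.1°) · tan(-13.5°) = 0.4732, so H_s = arccos(0.4732) = 61.76°. In radians, H_s = 1.0779.
H_s sin φ sin δ = 1.0779 × 0.8918 × -0.2334 = -0.2244.
cos φ cos δ sin H_s = 0.4524 × 0.9724 × 0.8810 = 0.3876.
Q̄ = (1367/π) × (-0.2244 + 0.3876) = 435.13 × 0.1632 = 71.01 W/m².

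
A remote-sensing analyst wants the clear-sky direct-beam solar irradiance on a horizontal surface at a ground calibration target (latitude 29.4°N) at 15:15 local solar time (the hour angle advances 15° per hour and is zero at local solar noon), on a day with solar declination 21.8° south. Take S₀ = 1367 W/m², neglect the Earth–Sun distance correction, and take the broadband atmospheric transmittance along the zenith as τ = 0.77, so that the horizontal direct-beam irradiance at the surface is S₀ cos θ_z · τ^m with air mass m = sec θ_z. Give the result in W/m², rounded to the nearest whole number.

228 W/m²

Hour angle H = 15° × (15.25 − 12) = 48.75°.
With φ = 29.4°, δ = -21.8°, H = 48.75°: sin φ sin δ = -0.1823, cos φ cos δ cos H = 0.5334, so cos θ_z = 0.3511.
Air mass m = 1/cos θ_z = 1/0.3511 = 2.848; τ^m = 0.77^2.848 = 0.4750.
Surface direct beam = 1367 × 0.3511 × 0.4750 = 227.98 W/m².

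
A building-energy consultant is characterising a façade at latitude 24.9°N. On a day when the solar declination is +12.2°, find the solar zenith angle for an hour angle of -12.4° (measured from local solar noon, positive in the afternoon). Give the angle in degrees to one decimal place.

17.3°

With φ = 24.9°, δ = 12.2°, H = -12.40°: sin φ sin δ = 0.0890, cos φ cos δ cos H = 0.8659, so cos θ_z = 0.9549.
θ_z = arccos(0.9549) = 17.27°.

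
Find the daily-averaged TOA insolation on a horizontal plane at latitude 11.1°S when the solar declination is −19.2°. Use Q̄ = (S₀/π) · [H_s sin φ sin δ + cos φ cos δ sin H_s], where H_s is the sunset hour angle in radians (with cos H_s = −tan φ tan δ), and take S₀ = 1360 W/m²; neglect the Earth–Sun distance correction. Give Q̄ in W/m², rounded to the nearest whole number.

445 W/m²

The sunset hour angle satisfies cos H_s = −tan φ tan δ = -0.0683, giving H_s = 93.92°. In radians, H_s = 1.6392.
H_s sin φ sin δ = 1.6392 × -0.1925 × -0.3289 = 0.1038.
cos φ cos δ sin H_s = 0.9813 × 0.9444 × 0.9977 = 0.9246.
Q̄ = (1360/π) × (0.1038 + 0.9246) = 432.90 × 1.0284 = 445.19 W/m².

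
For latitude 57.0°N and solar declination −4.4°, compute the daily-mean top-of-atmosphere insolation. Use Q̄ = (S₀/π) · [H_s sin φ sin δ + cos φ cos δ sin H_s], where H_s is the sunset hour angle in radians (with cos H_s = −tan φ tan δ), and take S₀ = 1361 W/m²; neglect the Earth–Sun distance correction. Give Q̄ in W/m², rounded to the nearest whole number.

193 W/m²

−tan φ tan δ = −(1.5399)(-0.0769) = 0.1184; H_s = arccos(0.1184) = 83.20°. In radians, H_s = 1.4521.
H_s sin φ sin δ = 1.4521 × 0.8387 × -0.0767 = -0.0934.
cos φ cos δ sin H_s = 0.5446 × 0.9971 × 0.9930 = 0.5392.
Q̄ = (1361/π) × (-0.0934 + 0.5392) = 433.22 × 0.4458 = 193.13 W/m².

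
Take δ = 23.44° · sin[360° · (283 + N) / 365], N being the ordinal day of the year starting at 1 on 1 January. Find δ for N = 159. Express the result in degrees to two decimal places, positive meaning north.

+22.74°

360 × (283 + 159) / 365 = 435.945°; sin(435.945°) = 0.9701.
δ = 23.44 × 0.9701 = 22.739° ≈ +22.74°.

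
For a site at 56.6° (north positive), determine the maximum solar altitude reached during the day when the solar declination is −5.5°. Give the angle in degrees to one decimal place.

At local solar noon the hour angle is zero, so the elevation is 90° − |φ − δ| = 90° − |56.6° − (-5.5°)| = 90° − 62.1° = 27.9°.

27.9°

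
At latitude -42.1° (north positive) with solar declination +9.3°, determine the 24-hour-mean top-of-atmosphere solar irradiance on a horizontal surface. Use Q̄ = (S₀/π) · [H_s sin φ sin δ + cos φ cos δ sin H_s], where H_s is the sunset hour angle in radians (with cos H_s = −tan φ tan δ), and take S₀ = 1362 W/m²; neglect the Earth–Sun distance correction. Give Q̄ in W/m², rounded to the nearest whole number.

247 W/m²

−tan φ tan δ = −(-0.9036)(0.1638) = 0.1480; H_s = arccos(0.1480) = 81.49°. In radians, H_s = 1.4223.
H_s sin φ sin δ = 1.4223 × -0.6704 × 0.1616 = -0.1541.
cos φ cos δ sin H_s = 0.7420 × 0.9869 × 0.9890 = 0.7242.
Q̄ = (1362/π) × (-0.1541 + 0.7242) = 433.54 × 0.5701 = 247.16 W/m².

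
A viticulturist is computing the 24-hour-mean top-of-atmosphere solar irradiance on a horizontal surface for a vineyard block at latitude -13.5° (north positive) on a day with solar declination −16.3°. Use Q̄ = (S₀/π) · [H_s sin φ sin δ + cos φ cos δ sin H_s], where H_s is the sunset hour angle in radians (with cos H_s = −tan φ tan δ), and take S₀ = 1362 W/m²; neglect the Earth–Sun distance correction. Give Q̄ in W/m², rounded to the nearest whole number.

cos H_s = −tan(-13.5°) · tan(-16.3°) = -0.0702, so H_s = arccos(-0.0702) = 94.03°. In radians, H_s = 1.6411.
H_s sin φ sin δ = 1.6411 × -0.2334 × -0.2807 = 0.1075.
cos φ cos δ sin H_s = 0.9724 × 0.9598 × 0.9975 = 0.9310.
Q̄ = (1362/π) × (0.1075 + 0.9310) = 433.54 × 1.0385 = 450.23 W/m².

450 W/m²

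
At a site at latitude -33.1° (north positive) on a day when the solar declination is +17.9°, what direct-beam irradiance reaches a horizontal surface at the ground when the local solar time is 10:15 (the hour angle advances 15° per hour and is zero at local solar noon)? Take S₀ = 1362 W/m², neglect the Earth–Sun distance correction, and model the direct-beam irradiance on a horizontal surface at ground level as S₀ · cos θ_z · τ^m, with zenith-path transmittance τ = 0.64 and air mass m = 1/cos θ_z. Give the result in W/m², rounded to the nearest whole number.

330 W/m²

Hour angle H = 15° × (10.25 − 12) = -26.25°.
cos θ_z = sin(-33.1°) sin(17.9°) + cos(-33.1°) cos(17.9°) cos(-26.25°) = -0.1678 + 0.7150 = 0.5472.
Air mass m = 1/cos θ_z = 1/0.5472 = 1.827; τ^m = 0.64^1.827 = 0.4425.
Surface direct beam = 1362 × 0.5472 × 0.4425 = 329.79 W/m².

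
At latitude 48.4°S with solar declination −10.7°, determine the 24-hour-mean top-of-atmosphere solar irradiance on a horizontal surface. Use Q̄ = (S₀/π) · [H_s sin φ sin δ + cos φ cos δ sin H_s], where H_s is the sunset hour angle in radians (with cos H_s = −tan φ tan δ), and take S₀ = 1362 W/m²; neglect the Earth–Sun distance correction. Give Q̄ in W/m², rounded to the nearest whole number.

384 W/m²

cos H_s = −tan(-48.4°) · tan(-10.7°) = -0.2128, so H_s = arccos(-0.2128) = 102.29°. In radians, H_s = 1.7853.
H_s sin φ sin δ = 1.7853 × -0.7478 × -0.1857 = 0.2479.
cos φ cos δ sin H_s = 0.6639 × 0.9826 × 0.9771 = 0.6374.
Q̄ = (1362/π) × (0.2479 + 0.6374) = 433.54 × 0.8853 = 383.81 W/m².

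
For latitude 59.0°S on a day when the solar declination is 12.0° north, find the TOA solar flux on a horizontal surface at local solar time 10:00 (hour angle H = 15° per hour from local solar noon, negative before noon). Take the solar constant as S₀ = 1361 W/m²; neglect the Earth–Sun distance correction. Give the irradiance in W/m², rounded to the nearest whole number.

351 W/m²

Hour angle H = 15° × (10 − 12) = -30.00°.
cos θ_z = sin(-59.0°) sin(12.0°) + cos(-59.0°) cos(12.0°) cos(-30.00°) = -0.1782 + 0.4363 = 0.2581.
Top-of-atmosphere irradiance = S₀ cos θ_z = 1361 × 0.2581 = 351.27 W/m².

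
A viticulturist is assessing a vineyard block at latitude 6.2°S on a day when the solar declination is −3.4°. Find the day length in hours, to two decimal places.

12.05 hours

−tan φ tan δ = −(-0.1086)(-0.0594) = -0.0065; H_s = arccos(-0.0065) = 90.37°.
Day length = 2 H_s / 15° h⁻¹ = 180.74° / 15 = 12.049 h.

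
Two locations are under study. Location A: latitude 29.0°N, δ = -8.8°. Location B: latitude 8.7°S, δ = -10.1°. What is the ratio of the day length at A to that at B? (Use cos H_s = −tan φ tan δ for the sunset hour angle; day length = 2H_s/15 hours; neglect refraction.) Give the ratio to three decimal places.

0.929

A: H_s = arccos(−tan 29.0° · tan -8.8°) = 85.08°, so 2H_s/15 = 11.3440 h.
B: H_s = arccos(−tan -8.7° · tan -10.1°) = 91.56°, so 2H_s/15 = 12.2080 h.
Ratio A/B = 11.3440 / 12.2080 = 0.9292.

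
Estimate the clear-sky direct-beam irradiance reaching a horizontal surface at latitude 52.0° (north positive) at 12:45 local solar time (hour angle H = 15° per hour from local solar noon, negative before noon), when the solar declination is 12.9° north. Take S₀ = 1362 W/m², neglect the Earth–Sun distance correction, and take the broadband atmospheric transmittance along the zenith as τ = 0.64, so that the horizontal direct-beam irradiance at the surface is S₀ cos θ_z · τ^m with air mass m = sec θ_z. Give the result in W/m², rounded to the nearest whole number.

Hour angle H = 15° × (12.75 − 12) = 11.25°.
cos θ_z = sin(52.0°) sin(12.9°) + cos(52.0°) cos(12.9°) cos(11.25°) = 0.1759 + 0.5886 = 0.7645.
Air mass m = 1/cos θ_z = 1/0.7645 = 1.308; τ^m = 0.64^1.308 = 0.5578.
Surface direct beam = 1362 × 0.7645 × 0.5578 = 580.81 W/m².

581 W/m²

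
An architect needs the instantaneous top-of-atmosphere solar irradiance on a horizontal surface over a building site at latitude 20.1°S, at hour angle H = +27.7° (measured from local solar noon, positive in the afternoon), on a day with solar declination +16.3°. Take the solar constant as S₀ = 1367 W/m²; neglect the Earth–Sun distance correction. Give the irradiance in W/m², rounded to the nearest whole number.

With φ = -20.1°, δ = 16.3°, H = 27.70°: sin φ sin δ = -0.0965, cos φ cos δ cos H = 0.7980, so cos θ_z = 0.7015.
Top-of-atmosphere irradiance = S₀ cos θ_z = 1367 × 0.7015 = 958.95 W/m².

959 W/m²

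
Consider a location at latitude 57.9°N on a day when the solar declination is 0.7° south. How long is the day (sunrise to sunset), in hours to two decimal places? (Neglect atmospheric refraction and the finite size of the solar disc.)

11.85 hours

cos H_s = −tan(57.9°) · tan(-0.7°) = 0.0195, so H_s = arccos(0.0195) = 88.88°.
Day length = 2 H_s / 15° h⁻¹ = 177.76° / 15 = 11.851 h.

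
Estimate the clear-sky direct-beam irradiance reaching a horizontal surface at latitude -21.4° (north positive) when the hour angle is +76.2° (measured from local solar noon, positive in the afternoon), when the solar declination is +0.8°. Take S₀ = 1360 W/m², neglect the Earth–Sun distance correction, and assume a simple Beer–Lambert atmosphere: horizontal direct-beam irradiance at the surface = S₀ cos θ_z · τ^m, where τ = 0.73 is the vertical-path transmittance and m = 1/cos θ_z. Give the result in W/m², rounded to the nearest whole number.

69 W/m²

cos θ_z = sin(-21.4°) sin(0.8°) + cos(-21.4°) cos(0.8°) cos(76.20°) = -0.0051 + 0.2221 = 0.2170.
Air mass m = 1/cos θ_z = 1/0.2170 = 4.608; τ^m = 0.73^4.608 = 0.2345.
Surface direct beam = 1360 × 0.2170 × 0.2345 = 69.21 W/m².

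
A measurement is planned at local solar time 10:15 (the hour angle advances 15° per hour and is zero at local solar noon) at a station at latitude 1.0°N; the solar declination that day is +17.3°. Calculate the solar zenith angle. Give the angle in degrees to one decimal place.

Hour angle H = 15° × (10.25 − 12) = -26.25°.
cos θ_z = sin φ sin δ + cos φ cos δ cos H = (0.0175)(0.2974) + (0.9998)(0.9548)(0.8969) = 0.8614.
θ_z = arccos(0.8614) = 30.53°.

30.5°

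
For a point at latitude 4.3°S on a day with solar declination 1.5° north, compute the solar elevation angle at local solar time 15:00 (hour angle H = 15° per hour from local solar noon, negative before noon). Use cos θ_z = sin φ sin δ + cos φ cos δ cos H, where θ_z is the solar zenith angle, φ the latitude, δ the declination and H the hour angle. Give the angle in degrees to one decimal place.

44.7°

Hour angle H = 15° × (15 − 12) = 45.00°.
cos θ_z = sin(-4.3°) sin(1.5°) + cos(-4.3°) cos(1.5°) cos(45.00°) = -0.0020 + 0.7049 = 0.7029.
θ_z = arccos(0.7029) = 45.34°, so the elevation is 90° − 45.34° = 44.66°.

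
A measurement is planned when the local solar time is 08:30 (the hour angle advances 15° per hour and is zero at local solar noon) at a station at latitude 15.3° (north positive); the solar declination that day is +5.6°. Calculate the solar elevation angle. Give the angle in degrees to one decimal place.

37.6°

Hour angle H = 15° × (8.5 − 12) = -52.50°.
cos θ_z = sin(15.3°) sin(5.6°) + cos(15.3°) cos(5.6°) cos(-52.50°) = 0.0257 + 0.5844 = 0.6101.
θ_z = arccos(0.6101) = 52.40°, so the elevation is 90° − 52.40° = 37.60°.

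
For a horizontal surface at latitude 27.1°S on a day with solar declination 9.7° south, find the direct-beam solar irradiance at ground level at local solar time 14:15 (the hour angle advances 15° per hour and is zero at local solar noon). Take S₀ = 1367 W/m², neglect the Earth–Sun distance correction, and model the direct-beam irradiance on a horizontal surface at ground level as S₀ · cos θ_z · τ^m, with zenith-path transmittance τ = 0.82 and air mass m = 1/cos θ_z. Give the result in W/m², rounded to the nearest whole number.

862 W/m²

Hour angle H = 15° × (14.25 − 12) = 33.75°.
cos θ_z = sin(-27.1°) sin(-9.7°) + cos(-27.1°) cos(-9.7°) cos(33.75°) = 0.0768 + 0.7296 = 0.8064.
Air mass m = 1/cos θ_z = 1/0.8064 = 1.240; τ^m = 0.82^1.240 = 0.7819.
Surface direct beam = 1367 × 0.8064 × 0.7819 = 861.93 W/m².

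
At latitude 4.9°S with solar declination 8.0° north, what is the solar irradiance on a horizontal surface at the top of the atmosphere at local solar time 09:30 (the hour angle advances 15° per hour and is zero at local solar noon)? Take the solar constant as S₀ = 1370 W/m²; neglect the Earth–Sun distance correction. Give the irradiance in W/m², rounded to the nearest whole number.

1056 W/m²

Hour angle H = 15° × (9.5 − 12) = -37.50°.
With φ = -4.9°, δ = 8.0°, H = -37.50°: sin φ sin δ = -0.0119, cos φ cos δ cos H = 0.7828, so cos θ_z = 0.7709.
Top-of-atmosphere irradiance = S₀ cos θ_z = 1370 × 0.7709 = 1056.13 W/m².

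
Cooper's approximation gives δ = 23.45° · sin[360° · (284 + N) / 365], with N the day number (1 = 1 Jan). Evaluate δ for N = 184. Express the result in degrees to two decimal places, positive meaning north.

360 × (284 + 184) / 365 = 461.589°; sin(461.589°) = 0.9796.
δ = 23.45 × 0.9796 = 22.972° ≈ +22.97°.

+22.97°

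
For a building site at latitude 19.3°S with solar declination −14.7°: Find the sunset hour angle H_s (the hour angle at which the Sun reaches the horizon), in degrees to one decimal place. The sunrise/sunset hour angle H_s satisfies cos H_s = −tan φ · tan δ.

95.3°

−tan φ tan δ = −(-0.3502)(-0.2623) = -0.0919; H_s = arccos(-0.0919) = 95.27°.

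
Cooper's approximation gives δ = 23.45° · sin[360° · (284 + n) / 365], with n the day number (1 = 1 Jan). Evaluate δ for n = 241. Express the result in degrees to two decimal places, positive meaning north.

+8.86°

360 × (284 + 241) / 365 = 517.808°; sin(517.808°) = 0.3777.
δ = 23.45 × 0.3777 = 8.857° ≈ +8.86°.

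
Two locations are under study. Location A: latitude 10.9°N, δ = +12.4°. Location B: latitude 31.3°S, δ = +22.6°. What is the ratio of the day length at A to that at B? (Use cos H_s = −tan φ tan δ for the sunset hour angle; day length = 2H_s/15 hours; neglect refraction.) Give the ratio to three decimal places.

1.227

A: H_s = arccos(−tan 10.9° · tan 12.4°) = 92.43°, so 2H_s/15 = 12.3240 h.
B: H_s = arccos(−tan -31.3° · tan 22.6°) = 75.34°, so 2H_s/15 = 10.0453 h.
Ratio A/B = 12.3240 / 10.0453 = 1.2268.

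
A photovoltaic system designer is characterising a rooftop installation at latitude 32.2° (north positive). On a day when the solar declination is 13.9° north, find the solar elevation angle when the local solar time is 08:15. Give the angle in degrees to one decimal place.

Hour angle H = 15° × (8.25 − 12) = -56.25°.
cos θ_z = sin φ sin δ + cos φ cos δ cos H = (0.5329)(0.2402) + (0.8462)(0.9707)(0.5556) = 0.5844.
θ_z = arccos(0.5844) = 54.24°, so the elevation is 90° − 54.24° = 35.76°.

35.8°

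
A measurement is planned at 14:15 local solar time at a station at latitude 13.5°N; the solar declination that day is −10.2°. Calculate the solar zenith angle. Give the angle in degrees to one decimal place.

41.0°

Hour angle H = 15° × (14.25 − 12) = 33.75°.
cos θ_z = sin φ sin δ + cos φ cos δ cos H = (0.2334)(-0.1771) + (0.9724)(0.9842)(0.8315) = 0.7544.
θ_z = arccos(0.7544) = 41.03°.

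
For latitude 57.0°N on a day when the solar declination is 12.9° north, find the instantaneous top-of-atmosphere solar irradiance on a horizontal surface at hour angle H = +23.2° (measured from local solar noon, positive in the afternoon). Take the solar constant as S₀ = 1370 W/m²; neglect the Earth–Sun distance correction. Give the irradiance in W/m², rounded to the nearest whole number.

cos θ_z = sin φ sin δ + cos φ cos δ cos H = (0.8387)(0.2233) + (0.5446)(0.9748)(0.9191) = 0.6752.
Top-of-atmosphere irradiance = S₀ cos θ_z = 1370 × 0.6752 = 925.02 W/m².

925 W/m²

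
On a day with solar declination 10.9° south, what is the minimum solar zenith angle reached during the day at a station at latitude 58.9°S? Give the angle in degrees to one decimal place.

48.0°

At local solar noon the hour angle is zero, so the zenith angle is |φ − δ| = |-58.9° − (-10.9°)| = 48.0°.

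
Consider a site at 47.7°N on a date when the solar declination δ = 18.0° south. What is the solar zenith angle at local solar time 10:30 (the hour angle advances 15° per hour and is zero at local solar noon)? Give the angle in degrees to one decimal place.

Hour angle H = 15° × (10.5 − 12) = -22.50°.
With φ = 47.7°, δ = -18.0°, H = -22.50°: sin φ sin δ = -0.2286, cos φ cos δ cos H = 0.5914, so cos θ_z = 0.3628.
θ_z = arccos(0.3628) = 68.73°.

68.7°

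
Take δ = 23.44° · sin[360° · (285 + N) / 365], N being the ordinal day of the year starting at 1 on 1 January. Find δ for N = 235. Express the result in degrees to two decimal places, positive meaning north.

360 × (285 + 235) / 365 = 512.877°; sin(512.877°) = 0.4559.
δ = 23.44 × 0.4559 = 10.686° ≈ +10.69°.

+10.69°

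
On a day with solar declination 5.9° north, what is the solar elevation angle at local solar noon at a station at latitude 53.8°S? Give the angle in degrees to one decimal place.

30.3°

At local solar noon the hour angle is zero, so the elevation is 90° − |φ − δ| = 90° − |-53.8° − (5.9°)| = 90° − 59.7° = 30.3°.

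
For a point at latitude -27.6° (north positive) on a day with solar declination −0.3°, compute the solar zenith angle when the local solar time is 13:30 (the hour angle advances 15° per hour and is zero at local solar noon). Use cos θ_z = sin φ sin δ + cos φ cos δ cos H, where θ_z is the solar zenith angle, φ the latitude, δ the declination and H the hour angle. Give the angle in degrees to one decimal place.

Hour angle H = 15° × (13.5 − 12) = 22.50°.
cos θ_z = sin(-27.6°) sin(-0.3°) + cos(-27.6°) cos(-0.3°) cos(22.50°) = 0.0024 + 0.8187 = 0.8211.
θ_z = arccos(0.8211) = 34.80°.

34.8°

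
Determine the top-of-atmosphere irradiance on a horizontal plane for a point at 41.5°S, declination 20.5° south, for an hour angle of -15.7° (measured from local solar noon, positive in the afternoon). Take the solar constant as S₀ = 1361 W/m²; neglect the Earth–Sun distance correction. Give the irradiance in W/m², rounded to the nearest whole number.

1235 W/m²

With φ = -41.5°, δ = -20.5°, H = -15.70°: sin φ sin δ = 0.2321, cos φ cos δ cos H = 0.6754, so cos θ_z = 0.9075.
Top-of-atmosphere irradiance = S₀ cos θ_z = 1361 × 0.9075 = 1235.11 W/m².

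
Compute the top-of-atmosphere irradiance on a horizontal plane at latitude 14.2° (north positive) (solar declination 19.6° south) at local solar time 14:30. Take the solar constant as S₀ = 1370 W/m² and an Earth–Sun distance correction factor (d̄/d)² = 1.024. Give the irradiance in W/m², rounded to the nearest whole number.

Hour angle H = 15° × (14.5 − 12) = 37.50°.
cos θ_z = sin(14.2°) sin(-19.6°) + cos(14.2°) cos(-19.6°) cos(37.50°) = -0.0823 + 0.7245 = 0.6422.
Top-of-atmosphere irradiance = S₀ (d̄/d)² cos θ_z = 1370 × 1.024 × 0.6422 = 900.93 W/m².

901 W/m²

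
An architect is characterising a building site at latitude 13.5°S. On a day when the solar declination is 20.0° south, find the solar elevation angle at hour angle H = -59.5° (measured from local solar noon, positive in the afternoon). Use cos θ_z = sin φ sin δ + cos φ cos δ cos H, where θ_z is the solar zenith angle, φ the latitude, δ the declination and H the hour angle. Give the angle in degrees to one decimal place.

cos θ_z = sin(-13.5°) sin(-20.0°) + cos(-13.5°) cos(-20.0°) cos(-59.50°) = 0.0798 + 0.4638 = 0.5436.
θ_z = arccos(0.5436) = 57.07°, so the elevation is 90° − 57.07° = 32.93°.

32.9°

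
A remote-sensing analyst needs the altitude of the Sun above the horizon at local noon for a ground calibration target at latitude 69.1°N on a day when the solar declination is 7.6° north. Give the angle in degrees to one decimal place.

28.5°

At local solar noon the hour angle is zero, so the elevation is 90° − |φ − δ| = 90° − |69.1° − (7.6°)| = 90° − 61.5° = 28.5°.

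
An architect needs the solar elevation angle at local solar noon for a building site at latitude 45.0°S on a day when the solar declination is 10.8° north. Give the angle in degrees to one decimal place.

At local solar noon the hour angle is zero, so the elevation is 90° − |φ − δ| = 90° − |-45.0° − (10.8°)| = 90° − 55.8° = 34.2°.

34.2°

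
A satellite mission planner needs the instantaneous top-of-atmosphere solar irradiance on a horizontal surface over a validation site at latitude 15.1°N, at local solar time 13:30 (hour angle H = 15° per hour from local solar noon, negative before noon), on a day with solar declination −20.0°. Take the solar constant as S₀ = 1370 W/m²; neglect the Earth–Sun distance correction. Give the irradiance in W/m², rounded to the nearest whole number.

Hour angle H = 15° × (13.5 − 12) = 22.50°.
With φ = 15.1°, δ = -20.0°, H = 22.50°: sin φ sin δ = -0.0891, cos φ cos δ cos H = 0.8382, so cos θ_z = 0.7491.
Top-of-atmosphere irradiance = S₀ cos θ_z = 1370 × 0.7491 = 1026.27 W/m².

1026 W/m²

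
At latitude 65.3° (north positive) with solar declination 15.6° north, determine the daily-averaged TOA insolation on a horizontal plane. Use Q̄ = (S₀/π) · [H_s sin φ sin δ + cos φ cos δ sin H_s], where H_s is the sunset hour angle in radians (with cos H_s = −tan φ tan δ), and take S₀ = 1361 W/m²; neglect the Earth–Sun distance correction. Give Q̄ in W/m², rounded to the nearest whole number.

The sunset hour angle satisfies cos H_s = −tan φ tan δ = -0.6070, giving H_s = 127.37°. In radians, H_s = 2.2230.
H_s sin φ sin δ = 2.2230 × 0.9085 × 0.2689 = 0.5431.
cos φ cos δ sin H_s = 0.4179 × 0.9632 × 0.7947 = 0.3199.
Q̄ = (1361/π) × (0.5431 + 0.3199) = 433.22 × 0.8630 = 373.87 W/m².

374 W/m²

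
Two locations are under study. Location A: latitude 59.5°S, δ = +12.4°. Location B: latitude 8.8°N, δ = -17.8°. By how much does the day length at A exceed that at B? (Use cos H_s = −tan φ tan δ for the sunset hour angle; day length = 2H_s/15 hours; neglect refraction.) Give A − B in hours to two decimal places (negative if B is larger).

-2.54 h

A: H_s = arccos(−tan -59.5° · tan 12.4°) = 68.08°, so 2H_s/15 = 9.0773 h.
B: H_s = arccos(−tan 8.8° · tan -17.8°) = 87.15°, so 2H_s/15 = 11.6200 h.
A − B = 9.0773 − 11.6200 = -2.5427 h.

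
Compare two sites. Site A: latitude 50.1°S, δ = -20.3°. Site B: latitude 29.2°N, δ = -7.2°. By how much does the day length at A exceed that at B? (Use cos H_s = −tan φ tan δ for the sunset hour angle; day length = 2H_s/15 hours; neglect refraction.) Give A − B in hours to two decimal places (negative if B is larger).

A: H_s = arccos(−tan -50.1° · tan -20.3°) = 116.26°, so 2H_s/15 = 15.5013 h.
B: H_s = arccos(−tan 29.2° · tan -7.2°) = 85.95°, so 2H_s/15 = 11.4600 h.
A − B = 15.5013 − 11.4600 = 4.0413 h.

+4.04 h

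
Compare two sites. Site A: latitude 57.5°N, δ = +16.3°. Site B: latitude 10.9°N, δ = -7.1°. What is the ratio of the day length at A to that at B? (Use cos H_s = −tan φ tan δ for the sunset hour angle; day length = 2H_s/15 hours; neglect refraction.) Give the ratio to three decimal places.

1.324

A: H_s = arccos(−tan 57.5° · tan 16.3°) = 117.32°, so 2H_s/15 = 15.6427 h.
B: H_s = arccos(−tan 10.9° · tan -7.1°) = 88.63°, so 2H_s/15 = 11.8173 h.
Ratio A/B = 15.6427 / 11.8173 = 1.3237.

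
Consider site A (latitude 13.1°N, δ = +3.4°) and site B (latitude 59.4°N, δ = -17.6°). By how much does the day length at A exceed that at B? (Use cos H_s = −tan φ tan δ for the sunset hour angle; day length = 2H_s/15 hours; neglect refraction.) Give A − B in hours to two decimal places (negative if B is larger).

+4.43 h

A: H_s = arccos(−tan 13.1° · tan 3.4°) = 90.79°, so 2H_s/15 = 12.1053 h.
B: H_s = arccos(−tan 59.4° · tan -17.6°) = 57.56°, so 2H_s/15 = 7.6747 h.
A − B = 12.1053 − 7.6747 = 4.4306 h.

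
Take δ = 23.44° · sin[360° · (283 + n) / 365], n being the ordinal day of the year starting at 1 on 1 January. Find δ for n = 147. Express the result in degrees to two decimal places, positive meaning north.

+21.09°

360 × (283 + 147) / 365 = 424.110°; sin(424.110°) = 0.8996.
δ = 23.44 × 0.8996 = 21.087° ≈ +21.09°.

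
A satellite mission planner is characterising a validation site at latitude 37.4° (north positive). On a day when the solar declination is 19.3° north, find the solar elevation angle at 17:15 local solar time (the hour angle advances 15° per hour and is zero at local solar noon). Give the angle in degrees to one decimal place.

Hour angle H = 15° × (17.25 − 12) = 78.75°.
cos θ_z = sin(37.4°) sin(19.3°) + cos(37.4°) cos(19.3°) cos(78.75°) = 0.2007 + 0.1463 = 0.3470.
θ_z = arccos(0.3470) = 69.70°, so the elevation is 90° − 69.70° = 20.30°.

20.3°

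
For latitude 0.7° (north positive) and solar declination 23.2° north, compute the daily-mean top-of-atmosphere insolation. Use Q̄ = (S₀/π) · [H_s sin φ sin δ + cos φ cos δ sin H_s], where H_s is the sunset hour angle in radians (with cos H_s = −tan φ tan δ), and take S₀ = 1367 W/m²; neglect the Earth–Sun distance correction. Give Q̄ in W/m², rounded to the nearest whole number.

403 W/m²

−tan φ tan δ = −(0.0122)(0.4286) = -0.0052; H_s = arccos(-0.0052) = 90.30°. In radians, H_s = 1.5760.
H_s sin φ sin δ = 1.5760 × 0.0122 × 0.3939 = 0.0076.
cos φ cos δ sin H_s = 0.9999 × 0.9191 × 1.0000 = 0.9190.
Q̄ = (1367/π) × (0.0076 + 0.9190) = 435.13 × 0.9266 = 403.19 W/m².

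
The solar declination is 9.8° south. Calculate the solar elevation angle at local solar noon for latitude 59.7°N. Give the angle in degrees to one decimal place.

At local solar noon the hour angle is zero, so the elevation is 90° − |φ − δ| = 90° − |59.7° − (-9.8°)| = 90° − 69.5° = 20.5°.

20.5°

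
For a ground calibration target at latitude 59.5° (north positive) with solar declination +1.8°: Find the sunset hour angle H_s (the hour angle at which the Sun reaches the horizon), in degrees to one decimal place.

93.1°

−tan φ tan δ = −(1.6977)(0.0314) = -0.0533; H_s = arccos(-0.0533) = 93.06°.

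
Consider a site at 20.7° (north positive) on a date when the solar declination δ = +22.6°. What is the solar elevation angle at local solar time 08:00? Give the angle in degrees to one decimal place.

34.6°

Hour angle H = 15° × (8 − 12) = -60.00°.
cos θ_z = sin φ sin δ + cos φ cos δ cos H = (0.3535)(0.3843) + (0.9354)(0.9232)(0.5000) = 0.5676.
θ_z = arccos(0.5676) = 55.42°, so the elevation is 90° − 55.42° = 34.58°.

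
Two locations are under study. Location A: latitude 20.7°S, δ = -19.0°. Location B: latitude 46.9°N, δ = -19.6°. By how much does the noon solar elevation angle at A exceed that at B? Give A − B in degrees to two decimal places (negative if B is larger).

+64.80°

A: 90° − |-20.7 − (-19.0)| = 88.30°.
B: 90° − |46.9 − (-19.6)| = 23.50°.
A − B = 88.30 − 23.50 = 64.80°.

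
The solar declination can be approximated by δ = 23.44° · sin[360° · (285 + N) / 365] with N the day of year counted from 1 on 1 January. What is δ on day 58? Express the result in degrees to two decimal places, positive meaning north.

360 × (285 + 58) / 365 = 338.301°; sin(338.301°) = -0.3697.
δ = 23.44 × -0.3697 = -8.666° ≈ -8.67°.

-8.67°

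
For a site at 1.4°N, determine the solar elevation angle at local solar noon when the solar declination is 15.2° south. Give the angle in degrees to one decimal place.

At local solar noon the hour angle is zero, so the elevation is 90° − |φ − δ| = 90° − |1.4° − (-15.2°)| = 90° − 16.6° = 73.4°.

73.4°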